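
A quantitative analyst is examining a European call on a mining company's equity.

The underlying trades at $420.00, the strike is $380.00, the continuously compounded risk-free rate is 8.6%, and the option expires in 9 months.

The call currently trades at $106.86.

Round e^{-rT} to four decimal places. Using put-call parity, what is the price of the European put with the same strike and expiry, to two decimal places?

e^(−rT) = e^(−0.086·0.75) = 0.9375
Put-call parity: C − P = S − K·e^(−rT) = 420 − 380·0.9375 = 420 − 356.2500 = 63.7500
P = C − (C − P) = 106.86 − (63.7500) = 43.1100

$43.11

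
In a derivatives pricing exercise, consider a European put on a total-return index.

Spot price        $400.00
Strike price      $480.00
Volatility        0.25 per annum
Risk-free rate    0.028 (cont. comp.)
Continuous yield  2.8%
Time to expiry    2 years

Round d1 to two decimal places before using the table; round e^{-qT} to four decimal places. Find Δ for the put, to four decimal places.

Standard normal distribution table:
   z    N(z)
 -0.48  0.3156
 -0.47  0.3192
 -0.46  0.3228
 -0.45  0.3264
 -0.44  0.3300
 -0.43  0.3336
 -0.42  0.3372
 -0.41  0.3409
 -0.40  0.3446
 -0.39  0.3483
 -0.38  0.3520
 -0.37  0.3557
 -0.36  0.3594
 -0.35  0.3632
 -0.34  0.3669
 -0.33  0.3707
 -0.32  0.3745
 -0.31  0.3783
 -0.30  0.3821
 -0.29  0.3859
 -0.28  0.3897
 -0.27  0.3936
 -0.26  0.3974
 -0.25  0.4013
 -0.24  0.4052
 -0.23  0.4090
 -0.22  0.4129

-0.5986

σ√T = 0.25·√2 = 0.3536
d₁ = [ln(400/480) + (0.028 − 0.028 + 0.25²/2)·2] / 0.3536 = [-0.1823 + 0.0625] / 0.3536 = -0.3389 ⇒ -0.34
N(d₁) = N(-0.34) = 0.3669
Δ_put = exp(−qT)·(N(d₁) − 1) = 0.9455·(0.3669 − 1) = -0.5986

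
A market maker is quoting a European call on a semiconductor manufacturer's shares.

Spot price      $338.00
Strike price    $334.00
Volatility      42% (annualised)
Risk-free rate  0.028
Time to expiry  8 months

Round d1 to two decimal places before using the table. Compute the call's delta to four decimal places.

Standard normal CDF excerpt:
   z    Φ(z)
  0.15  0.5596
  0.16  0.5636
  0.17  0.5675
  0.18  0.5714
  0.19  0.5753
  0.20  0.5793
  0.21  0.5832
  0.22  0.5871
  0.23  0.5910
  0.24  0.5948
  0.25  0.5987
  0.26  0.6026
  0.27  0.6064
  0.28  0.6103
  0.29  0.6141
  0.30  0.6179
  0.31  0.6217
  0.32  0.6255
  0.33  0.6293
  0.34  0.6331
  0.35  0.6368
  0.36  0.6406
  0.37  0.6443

0.6026

σ√T = 0.42·√0.6667 = 0.3429
d₁ = [ln(338/334) + (0.028 + 0.42²/2)·0.6667] / 0.3429 = [0.0119 + 0.0775] / 0.3429 = 0.2606 → 0.26
N(d₁) = N(0.26) = 0.6026
Δ_call = N(d₁) = 0.6026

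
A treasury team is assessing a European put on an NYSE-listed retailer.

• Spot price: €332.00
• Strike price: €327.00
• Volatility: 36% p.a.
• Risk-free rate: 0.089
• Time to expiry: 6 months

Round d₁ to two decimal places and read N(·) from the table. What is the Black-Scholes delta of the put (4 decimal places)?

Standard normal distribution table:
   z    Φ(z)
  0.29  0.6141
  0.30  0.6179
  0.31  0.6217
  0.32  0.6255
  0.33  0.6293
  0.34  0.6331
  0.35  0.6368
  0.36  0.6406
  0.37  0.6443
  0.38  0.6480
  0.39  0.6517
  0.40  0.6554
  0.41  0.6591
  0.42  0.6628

σ√T = 0.36 × 0.7071 = 0.2546
d₁ = [ln(332/327) + (0.089 + 0.36²/2)·0.5] / 0.2546 = [0.0152 + 0.0769] / 0.2546 = 0.3617 ≈ 0.36
N(d₁) = N(0.36) = 0.6406
Δ_put = N(d₁) − 1 = 0.6406 − 1 = -0.3594

-0.3594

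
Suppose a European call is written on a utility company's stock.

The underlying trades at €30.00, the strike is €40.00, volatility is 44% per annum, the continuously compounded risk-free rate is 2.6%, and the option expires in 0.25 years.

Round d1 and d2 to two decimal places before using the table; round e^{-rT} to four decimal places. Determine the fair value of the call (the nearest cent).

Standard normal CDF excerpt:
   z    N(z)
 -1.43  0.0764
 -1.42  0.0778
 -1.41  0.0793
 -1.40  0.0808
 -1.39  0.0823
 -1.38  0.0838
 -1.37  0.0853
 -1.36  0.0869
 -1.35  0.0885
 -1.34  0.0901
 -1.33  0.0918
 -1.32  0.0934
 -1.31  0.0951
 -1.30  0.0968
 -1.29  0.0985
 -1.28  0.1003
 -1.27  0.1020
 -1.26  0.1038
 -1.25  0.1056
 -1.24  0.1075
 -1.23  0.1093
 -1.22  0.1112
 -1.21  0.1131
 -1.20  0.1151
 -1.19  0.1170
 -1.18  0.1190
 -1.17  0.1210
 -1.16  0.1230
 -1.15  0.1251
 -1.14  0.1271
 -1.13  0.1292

σ√T = 0.44·√0.25 = 0.2200
d₁ = [ln(30/40) + (0.026 + 0.44²/2)·0.25] / 0.2200 = [-0.2877 + 0.0307] / 0.2200 = -1.1681 ≈ -1.17
d₂ = d₁ − σ√T = -1.1681 − 0.2200 = -1.3881 ≈ -1.39
e^(−rT) = e^(−0.026·0.25) = 0.9935
N(d₁) = N(-1.17) = 0.1210;  N(d₂) = N(-1.39) = 0.0823
C = 30·0.1210 − 40·0.9935·0.0823 = 3.6300 − 3.2706 = 0.3594

€0.36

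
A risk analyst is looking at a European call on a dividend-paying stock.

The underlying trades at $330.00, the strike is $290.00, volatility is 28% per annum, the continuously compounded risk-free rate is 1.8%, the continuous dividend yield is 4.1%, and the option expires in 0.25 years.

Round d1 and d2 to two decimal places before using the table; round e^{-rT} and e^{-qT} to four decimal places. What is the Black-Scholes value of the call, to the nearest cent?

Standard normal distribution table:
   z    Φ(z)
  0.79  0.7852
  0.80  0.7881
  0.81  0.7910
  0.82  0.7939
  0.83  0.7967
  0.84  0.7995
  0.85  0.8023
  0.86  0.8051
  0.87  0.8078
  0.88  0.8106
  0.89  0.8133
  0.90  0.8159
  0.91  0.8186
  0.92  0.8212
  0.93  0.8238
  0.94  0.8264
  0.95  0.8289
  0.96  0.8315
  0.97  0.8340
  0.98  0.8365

$42.39

T = 0.25;  σ√T = 0.1400
ln(S/K) + (r − q + σ²/2)T = ln(330/290) + (0.018 − 0.041 + 0.28²/2)·0.25 = 0.1292 + 0.0041 = 0.1333
d₁ = 0.1333 / 0.1400 = 0.9519 → 0.95
d₂ = d₁ − σ√T = 0.9519 − 0.1400 = 0.8119 → 0.81
e^(−qT) = e^(−0.041·0.25) = 0.9898;  e^(−rT) = e^(−0.018·0.25) = 0.9955
C = 330·0.9898·N(0.95) − 290·0.9955·N(0.81) = 330·0.9898·0.8289 − 290·0.9955·0.7910 = 270.7469 − 228.3577 = 42.3892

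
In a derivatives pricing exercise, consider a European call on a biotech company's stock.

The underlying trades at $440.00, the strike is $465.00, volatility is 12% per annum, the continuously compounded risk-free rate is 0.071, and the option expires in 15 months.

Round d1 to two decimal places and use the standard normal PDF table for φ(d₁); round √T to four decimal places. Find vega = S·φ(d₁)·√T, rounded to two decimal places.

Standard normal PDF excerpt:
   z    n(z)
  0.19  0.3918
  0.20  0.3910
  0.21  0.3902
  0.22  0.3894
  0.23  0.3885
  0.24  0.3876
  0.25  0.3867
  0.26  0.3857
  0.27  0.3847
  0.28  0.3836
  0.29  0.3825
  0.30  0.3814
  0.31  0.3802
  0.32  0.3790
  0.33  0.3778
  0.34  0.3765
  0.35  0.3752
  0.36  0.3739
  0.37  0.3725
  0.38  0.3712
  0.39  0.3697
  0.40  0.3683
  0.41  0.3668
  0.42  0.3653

186.44

T = 1.25;  σ√T = 0.1342
d₁ = [ln(440/465) + (0.071 + 0.12²/2)·1.25] / 0.1342 = [-0.0553 + 0.0977] / 0.1342 = 0.3167 ⇒ 0.32
√T = √1.25 = 1.1180
φ(d₁) = φ(0.32) = 0.3790
vega = S·φ(d₁)·√T = 440·0.3790·1.1180 = 186.4377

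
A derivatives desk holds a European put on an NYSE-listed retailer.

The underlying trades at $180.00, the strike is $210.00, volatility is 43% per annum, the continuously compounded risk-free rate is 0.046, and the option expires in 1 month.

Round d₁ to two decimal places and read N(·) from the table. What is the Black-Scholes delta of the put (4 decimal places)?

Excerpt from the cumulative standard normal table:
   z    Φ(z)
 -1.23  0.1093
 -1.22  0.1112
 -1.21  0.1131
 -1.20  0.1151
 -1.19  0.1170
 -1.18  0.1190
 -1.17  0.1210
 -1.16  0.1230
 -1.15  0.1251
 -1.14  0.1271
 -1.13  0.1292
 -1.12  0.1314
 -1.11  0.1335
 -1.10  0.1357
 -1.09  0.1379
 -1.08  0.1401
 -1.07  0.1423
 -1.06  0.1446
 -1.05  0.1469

-0.8749

T = 0.08333;  σ√T = 0.1241
d₁ = [ln(180/210) + (0.046 + 0.43²/2)·0.08333] / 0.1241 = [-0.1542 + 0.0115] / 0.1241 = -1.1489 ⇒ -1.15
N(d₁) = N(-1.15) = 0.1251
Δ_put = N(d₁) − 1 = 0.1251 − 1 = -0.8749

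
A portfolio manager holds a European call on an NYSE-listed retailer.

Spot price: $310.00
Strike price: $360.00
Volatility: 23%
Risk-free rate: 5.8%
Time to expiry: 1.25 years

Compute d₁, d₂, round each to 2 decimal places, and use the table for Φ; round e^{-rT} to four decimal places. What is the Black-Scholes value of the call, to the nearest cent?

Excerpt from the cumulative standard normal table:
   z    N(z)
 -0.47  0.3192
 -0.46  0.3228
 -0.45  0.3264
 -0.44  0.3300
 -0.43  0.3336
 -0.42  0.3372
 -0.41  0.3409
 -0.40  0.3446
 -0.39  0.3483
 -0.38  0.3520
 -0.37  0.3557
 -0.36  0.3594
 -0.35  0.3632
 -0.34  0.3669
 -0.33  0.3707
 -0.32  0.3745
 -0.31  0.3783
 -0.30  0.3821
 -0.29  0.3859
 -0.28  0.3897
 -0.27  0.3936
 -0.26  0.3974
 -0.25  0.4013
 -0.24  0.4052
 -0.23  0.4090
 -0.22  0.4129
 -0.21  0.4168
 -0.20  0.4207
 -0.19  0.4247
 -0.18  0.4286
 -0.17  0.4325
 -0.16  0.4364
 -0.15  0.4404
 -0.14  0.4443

σ√T = 0.23·√1.25 = 0.2571
d₁ = [ln(310/360) + (0.058 + 0.23²/2)·1.25] / 0.2571 = [-0.1495 + 0.1056] / 0.2571 = -0.1710 ⇒ -0.17
d₂ = d₁ − σ√T = -0.1710 − 0.2571 = -0.4281 ⇒ -0.43
e^(−rT) = e^(−0.058·1.25) = 0.9301
N(d₁) = N(-0.17) = 0.4325;  N(d₂) = N(-0.43) = 0.3336
C = 310·0.4325 − 360·0.9301·0.3336 = 134.0750 − 111.7013 = 22.3737

$22.37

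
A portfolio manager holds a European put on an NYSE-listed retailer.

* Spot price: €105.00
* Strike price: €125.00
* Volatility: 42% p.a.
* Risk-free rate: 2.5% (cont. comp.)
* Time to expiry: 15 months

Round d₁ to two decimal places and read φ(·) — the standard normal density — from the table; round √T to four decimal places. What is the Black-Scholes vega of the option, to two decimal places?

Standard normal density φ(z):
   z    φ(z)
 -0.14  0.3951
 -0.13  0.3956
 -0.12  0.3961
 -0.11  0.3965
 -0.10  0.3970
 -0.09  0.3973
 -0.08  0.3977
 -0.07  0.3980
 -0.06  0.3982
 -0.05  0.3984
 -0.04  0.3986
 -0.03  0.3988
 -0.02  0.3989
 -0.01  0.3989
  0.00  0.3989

46.72

σ√T = 0.42·√1.25 = 0.4696
ln(S/K) + (r + σ²/2)T = ln(105/125) + (0.025 + 0.42²/2)·1.25 = -0.1744 + 0.1415 = -0.0329
d₁ = -0.0329 / 0.4696 = -0.0700 which rounds to -0.07
√T = √1.25 = 1.1180
φ(d₁) = φ(-0.07) = 0.3980
vega = S·φ(d₁)·√T = 105·0.3980·1.1180 = 46.7212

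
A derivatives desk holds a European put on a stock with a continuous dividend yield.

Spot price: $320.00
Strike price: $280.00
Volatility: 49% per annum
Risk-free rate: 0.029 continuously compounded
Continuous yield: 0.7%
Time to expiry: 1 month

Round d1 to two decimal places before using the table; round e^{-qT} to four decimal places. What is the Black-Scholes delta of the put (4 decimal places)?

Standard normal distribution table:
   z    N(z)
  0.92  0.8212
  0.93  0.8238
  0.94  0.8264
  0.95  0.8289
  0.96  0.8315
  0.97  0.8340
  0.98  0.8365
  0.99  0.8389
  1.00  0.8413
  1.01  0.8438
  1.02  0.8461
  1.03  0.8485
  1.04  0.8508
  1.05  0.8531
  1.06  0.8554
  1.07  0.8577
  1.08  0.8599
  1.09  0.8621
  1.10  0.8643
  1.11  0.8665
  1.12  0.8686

σ√T = 0.49·√0.08333 = 0.1415
d₁ = [ln(320/280) + (0.029 − 0.007 + 0.49²/2)·0.08333] / 0.1415 = [0.1335 + 0.0118] / 0.1415 = 1.0277 → 1.03
N(d₁) = N(1.03) = 0.8485
Δ_put = exp(−qT)·(N(d₁) − 1) = 0.9994·(0.8485 − 1) = -0.1514

-0.1514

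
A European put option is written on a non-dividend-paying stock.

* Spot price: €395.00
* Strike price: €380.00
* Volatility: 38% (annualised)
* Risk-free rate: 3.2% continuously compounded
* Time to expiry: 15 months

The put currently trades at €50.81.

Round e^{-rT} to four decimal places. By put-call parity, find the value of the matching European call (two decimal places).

€80.71

e^(−rT) = e^(−0.032·1.25) = 0.9608
Put-call parity: C − P = S − K·e^(−rT) = 395 − 380·0.9608 = 395 − 365.1040 = 29.8960
C = P + (C − P) = 50.81 + (29.8960) = 80.7060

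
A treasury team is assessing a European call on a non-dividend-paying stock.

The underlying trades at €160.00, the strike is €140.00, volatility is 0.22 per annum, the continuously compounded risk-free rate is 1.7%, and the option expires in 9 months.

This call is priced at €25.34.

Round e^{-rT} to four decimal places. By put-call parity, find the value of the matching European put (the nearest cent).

€3.56

e^(−rT) = e^(−0.017·0.75) = 0.9873
Put-call parity: C − P = S − K·e^(−rT) = 160 − 140·0.9873 = 160 − 138.2220 = 21.7780
P = C − (C − P) = 25.34 − (21.7780) = 3.5620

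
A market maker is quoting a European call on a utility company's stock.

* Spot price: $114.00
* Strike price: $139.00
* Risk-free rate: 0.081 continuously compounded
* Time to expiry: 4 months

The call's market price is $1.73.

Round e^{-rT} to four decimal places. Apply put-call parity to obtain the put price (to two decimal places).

$23.03

exp(−rT) = exp(−0.081·0.3333) = 0.9734
Put-call parity: C − P = S − K·e^(−rT) = 114 − 139·0.9734 = 114 − 135.3026 = -21.3026
P = C − (C − P) = 1.73 − (-21.3026) = 23.0326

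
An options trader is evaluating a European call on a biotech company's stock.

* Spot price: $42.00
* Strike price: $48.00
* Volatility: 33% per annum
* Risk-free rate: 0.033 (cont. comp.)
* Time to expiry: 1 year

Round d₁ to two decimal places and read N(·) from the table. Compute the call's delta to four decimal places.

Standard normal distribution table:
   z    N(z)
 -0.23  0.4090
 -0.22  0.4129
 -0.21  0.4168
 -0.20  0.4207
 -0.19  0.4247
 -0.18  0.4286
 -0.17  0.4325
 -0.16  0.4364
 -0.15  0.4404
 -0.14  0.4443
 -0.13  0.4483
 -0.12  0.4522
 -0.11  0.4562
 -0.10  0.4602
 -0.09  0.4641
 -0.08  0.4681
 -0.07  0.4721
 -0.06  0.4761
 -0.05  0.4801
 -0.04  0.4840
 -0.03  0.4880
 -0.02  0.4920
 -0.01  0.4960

0.4443

T = 1;  σ√T = 0.3300
ln(S/K) + (r + σ²/2)T = ln(42/48) + (0.033 + 0.33²/2)·1 = -0.1335 + 0.0874 = -0.0461
d₁ = -0.0461 / 0.3300 = -0.1396 ≈ -0.14
N(d₁) = N(-0.14) = 0.4443
Δ_call = N(d₁) = 0.4443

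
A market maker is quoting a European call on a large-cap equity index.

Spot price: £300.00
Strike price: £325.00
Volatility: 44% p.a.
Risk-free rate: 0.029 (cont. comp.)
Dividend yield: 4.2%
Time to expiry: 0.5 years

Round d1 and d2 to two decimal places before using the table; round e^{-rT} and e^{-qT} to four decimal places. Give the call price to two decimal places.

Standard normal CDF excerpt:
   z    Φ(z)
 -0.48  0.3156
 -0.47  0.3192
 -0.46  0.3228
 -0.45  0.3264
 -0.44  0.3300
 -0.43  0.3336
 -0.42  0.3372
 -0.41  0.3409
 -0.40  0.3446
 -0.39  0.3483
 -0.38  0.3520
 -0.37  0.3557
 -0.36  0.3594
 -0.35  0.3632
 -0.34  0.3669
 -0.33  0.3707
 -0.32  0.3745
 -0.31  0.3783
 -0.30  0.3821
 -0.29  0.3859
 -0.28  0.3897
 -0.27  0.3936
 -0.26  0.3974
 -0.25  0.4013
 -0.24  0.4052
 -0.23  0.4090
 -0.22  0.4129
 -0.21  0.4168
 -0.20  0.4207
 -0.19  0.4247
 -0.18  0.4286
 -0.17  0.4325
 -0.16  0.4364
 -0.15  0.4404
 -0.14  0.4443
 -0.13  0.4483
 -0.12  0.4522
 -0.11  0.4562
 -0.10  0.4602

£25.98

T = 0.5;  σ√T = 0.3111
d₁ = [ln(300/325) + (0.029 − 0.042 + 0.44²/2)·0.5] / 0.3111 = [-0.0800 + 0.0419] / 0.3111 = -0.1226 ⇒ -0.12
d₂ = d₁ − σ√T = -0.1226 − 0.3111 = -0.4337 ⇒ -0.43
exp(−qT) = exp(−0.042·0.5) = 0.9792;  exp(−rT) = exp(−0.029·0.5) = 0.9856
N(d₁) = N(-0.12) = 0.4522;  N(d₂) = N(-0.43) = 0.3336
C = 300·0.9792·0.4522 − 325·0.9856·0.3336 = 132.8383 − 106.8588 = 25.9795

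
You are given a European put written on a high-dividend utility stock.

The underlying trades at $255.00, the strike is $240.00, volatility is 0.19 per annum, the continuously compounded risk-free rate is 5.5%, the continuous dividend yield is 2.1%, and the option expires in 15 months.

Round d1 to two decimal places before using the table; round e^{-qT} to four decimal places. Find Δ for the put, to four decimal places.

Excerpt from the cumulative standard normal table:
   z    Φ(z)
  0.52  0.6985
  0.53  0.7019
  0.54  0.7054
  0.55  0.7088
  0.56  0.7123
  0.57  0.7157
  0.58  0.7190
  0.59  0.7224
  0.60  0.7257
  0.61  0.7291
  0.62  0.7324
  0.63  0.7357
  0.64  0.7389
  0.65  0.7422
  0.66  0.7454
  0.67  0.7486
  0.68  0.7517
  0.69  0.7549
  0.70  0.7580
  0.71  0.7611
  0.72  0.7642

-0.2704

σ√T = 0.19·√1.25 = 0.2124
d₁ = [ln(255/240) + (0.055 − 0.021 + 0.19²/2)·1.25] / 0.2124 = [0.0606 + 0.0651] / 0.2124 = 0.5917 ≈ 0.59
N(d₁) = N(0.59) = 0.7224
Δ_put = exp(−qT)·(N(d₁) − 1) = 0.9741·(0.7224 − 1) = -0.2704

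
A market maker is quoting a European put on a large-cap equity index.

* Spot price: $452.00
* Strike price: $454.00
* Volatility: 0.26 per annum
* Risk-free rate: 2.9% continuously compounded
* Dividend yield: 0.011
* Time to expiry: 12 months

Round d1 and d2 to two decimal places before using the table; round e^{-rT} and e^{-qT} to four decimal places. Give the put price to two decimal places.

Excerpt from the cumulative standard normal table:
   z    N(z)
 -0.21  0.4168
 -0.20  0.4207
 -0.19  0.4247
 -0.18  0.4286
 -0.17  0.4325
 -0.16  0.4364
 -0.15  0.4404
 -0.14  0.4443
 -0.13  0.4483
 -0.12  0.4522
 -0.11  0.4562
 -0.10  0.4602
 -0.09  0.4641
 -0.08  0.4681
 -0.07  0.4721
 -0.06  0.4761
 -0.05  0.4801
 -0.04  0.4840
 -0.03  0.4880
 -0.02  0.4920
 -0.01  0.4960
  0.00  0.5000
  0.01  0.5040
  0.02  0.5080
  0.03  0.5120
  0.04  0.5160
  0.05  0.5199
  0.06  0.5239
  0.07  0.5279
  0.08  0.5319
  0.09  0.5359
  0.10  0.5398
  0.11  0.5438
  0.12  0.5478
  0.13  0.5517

T = 1;  σ√T = 0.2600
ln(S/K) + (r − q + σ²/2)T = ln(452/454) + (0.029 − 0.011 + 0.26²/2)·1 = -0.0044 + 0.0518 = 0.0474
d₁ = 0.0474 / 0.2600 = 0.1822 which rounds to 0.18
d₂ = d₁ − σ√T = 0.1822 − 0.2600 = -0.0778 which rounds to -0.08
exp(−qT) = exp(−0.011·1) = 0.9891;  exp(−rT) = exp(−0.029·1) = 0.9714
P = 454·0.9714·N(0.08) − 452·0.9891·N(-0.18) = 454·0.9714·0.5319 − 452·0.9891·0.4286 = 234.5762 − 191.6156 = 42.9606

$42.96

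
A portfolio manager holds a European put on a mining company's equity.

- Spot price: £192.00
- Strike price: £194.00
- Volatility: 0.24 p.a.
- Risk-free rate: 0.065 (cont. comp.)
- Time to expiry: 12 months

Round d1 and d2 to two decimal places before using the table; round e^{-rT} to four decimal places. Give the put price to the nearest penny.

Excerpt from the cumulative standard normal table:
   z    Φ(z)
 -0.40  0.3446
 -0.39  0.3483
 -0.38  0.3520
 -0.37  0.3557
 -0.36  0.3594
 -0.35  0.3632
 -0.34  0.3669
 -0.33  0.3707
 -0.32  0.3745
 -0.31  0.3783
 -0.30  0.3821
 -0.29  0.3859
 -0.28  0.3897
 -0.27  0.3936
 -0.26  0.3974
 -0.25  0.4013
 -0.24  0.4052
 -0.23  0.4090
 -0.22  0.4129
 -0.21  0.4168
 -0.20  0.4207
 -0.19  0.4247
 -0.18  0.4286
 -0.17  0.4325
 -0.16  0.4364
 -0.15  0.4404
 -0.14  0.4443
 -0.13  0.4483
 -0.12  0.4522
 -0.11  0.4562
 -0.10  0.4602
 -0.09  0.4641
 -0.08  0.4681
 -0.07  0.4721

£13.20

T = 1;  σ√T = 0.2400
d₁ = [ln(192/194) + (0.065 + 0.24²/2)·1] / 0.2400 = [-0.0104 + 0.0938] / 0.2400 = 0.3477 which rounds to 0.35
d₂ = d₁ − σ√T = 0.3477 − 0.2400 = 0.1077 which rounds to 0.11
e^(−rT) = e^(−0.065·1) = 0.9371
N(−d₂) = N(-0.11) = 0.4562;  N(−d₁) = N(-0.35) = 0.3632
P = 194·0.9371·0.4562 − 192·0.3632 = 82.9360 − 69.7344 = 13.2016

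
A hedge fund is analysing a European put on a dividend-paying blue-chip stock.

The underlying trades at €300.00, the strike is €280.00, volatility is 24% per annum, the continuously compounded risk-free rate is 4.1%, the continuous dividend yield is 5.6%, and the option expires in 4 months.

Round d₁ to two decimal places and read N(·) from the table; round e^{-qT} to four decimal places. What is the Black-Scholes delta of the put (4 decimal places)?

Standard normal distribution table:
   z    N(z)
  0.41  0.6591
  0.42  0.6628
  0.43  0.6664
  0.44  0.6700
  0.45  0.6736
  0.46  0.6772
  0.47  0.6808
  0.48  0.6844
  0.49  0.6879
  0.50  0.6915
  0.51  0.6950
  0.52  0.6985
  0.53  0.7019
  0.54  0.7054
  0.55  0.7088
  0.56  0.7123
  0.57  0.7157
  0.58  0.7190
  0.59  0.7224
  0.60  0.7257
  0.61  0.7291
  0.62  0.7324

T = 0.3333;  σ√T = 0.1386
d₁ = [ln(300/280) + (0.041 − 0.056 + ½·0.24²)·0.3333] / (σ√T) = (0.0690 + 0.0046) / 0.1386 = 0.5311 → 0.53
N(d₁) = N(0.53) = 0.7019
Δ_put = exp(−qT)·(N(d₁) − 1) = 0.9815·(0.7019 − 1) = -0.2926

-0.2926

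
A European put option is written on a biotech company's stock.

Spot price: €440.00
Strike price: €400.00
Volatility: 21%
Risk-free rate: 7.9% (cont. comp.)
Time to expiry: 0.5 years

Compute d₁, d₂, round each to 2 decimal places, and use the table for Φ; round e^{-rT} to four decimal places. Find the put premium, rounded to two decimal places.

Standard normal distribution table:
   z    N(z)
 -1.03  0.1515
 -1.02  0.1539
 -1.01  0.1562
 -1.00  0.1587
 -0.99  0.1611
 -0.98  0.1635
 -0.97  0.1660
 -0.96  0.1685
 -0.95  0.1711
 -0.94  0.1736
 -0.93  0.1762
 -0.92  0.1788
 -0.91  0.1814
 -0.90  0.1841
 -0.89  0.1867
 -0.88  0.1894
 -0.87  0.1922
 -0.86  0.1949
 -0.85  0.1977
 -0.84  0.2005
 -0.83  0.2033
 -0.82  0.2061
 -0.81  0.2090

€6.23

σ√T = 0.21 × 0.7071 = 0.1485
ln(S/K) + (r + σ²/2)T = ln(440/400) + (0.079 + 0.21²/2)·0.5 = 0.0953 + 0.0505 = 0.1458
d₁ = 0.1458 / 0.1485 = 0.9821 which rounds to 0.98
d₂ = d₁ − σ√T = 0.9821 − 0.1485 = 0.8336 which rounds to 0.83
exp(−rT) = exp(−0.079·0.5) = 0.9613
P = 400·0.9613·N(-0.83) − 440·N(-0.98) = 400·0.9613·0.2033 − 440·0.1635 = 78.1729 − 71.9400 = 6.2329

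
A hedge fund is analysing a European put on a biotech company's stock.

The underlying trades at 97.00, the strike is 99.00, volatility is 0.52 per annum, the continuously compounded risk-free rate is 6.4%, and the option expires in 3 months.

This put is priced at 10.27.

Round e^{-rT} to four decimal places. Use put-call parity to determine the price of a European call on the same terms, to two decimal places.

9.84

e^(−rT) = e^(−0.064·0.25) = 0.9841
Put-call parity: C − P = S − K·e^(−rT) = 97 − 99·0.9841 = 97 − 97.4259 = -0.4259
C = P + (C − P) = 10.27 + (-0.4259) = 9.8441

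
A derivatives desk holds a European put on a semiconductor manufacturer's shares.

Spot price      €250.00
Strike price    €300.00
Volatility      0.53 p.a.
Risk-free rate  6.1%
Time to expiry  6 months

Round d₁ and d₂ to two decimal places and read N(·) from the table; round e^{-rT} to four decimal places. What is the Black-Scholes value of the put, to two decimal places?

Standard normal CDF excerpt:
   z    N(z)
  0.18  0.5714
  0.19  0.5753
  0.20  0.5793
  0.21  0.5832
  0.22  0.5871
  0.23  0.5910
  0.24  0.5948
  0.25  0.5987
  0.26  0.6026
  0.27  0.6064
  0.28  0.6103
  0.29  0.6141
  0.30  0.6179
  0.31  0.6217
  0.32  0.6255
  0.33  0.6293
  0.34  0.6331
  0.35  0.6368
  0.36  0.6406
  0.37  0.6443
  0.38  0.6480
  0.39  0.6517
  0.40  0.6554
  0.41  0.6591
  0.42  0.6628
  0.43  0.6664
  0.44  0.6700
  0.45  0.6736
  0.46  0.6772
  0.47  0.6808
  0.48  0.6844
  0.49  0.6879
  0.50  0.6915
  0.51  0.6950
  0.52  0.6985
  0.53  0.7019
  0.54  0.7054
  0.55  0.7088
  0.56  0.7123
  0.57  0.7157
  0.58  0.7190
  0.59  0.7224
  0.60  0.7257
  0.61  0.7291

T = 0.5;  σ√T = 0.3748
ln(S/K) + (r + σ²/2)T = ln(250/300) + (0.061 + 0.53²/2)·0.5 = -0.1823 + 0.1007 = -0.0816
d₁ = -0.0816 / 0.3748 = -0.2177 which rounds to -0.22
d₂ = d₁ − σ√T = -0.2177 − 0.3748 = -0.5925 which rounds to -0.59
e^(−rT) = e^(−0.061·0.5) = 0.9700
N(−d₂) = N(0.59) = 0.7224;  N(−d₁) = N(0.22) = 0.5871
P = 300·0.9700·0.7224 − 250·0.5871 = 210.2184 − 146.7750 = 63.4434

€63.44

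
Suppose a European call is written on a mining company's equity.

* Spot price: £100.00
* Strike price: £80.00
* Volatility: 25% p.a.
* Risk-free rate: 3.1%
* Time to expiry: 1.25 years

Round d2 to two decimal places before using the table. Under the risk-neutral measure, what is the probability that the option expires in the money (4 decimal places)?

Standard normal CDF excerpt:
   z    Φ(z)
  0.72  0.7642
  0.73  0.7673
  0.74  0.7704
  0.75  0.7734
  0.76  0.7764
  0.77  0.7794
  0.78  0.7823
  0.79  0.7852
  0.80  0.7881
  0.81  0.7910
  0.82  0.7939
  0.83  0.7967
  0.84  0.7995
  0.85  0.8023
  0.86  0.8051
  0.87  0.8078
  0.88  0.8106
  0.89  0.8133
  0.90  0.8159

0.7881

σ√T = 0.25 × 1.1180 = 0.2795
d₁ = [ln(100/80) + (0.031 + 0.25²/2)·1.25] / 0.2795 = [0.2231 + 0.0778] / 0.2795 = 1.0767 ≈ 1.08
d₂ = d₁ − σ√T = 1.0767 − 0.2795 = 0.7972 ≈ 0.80
Pr(exercise) under Q = N(d₂) = 0.7881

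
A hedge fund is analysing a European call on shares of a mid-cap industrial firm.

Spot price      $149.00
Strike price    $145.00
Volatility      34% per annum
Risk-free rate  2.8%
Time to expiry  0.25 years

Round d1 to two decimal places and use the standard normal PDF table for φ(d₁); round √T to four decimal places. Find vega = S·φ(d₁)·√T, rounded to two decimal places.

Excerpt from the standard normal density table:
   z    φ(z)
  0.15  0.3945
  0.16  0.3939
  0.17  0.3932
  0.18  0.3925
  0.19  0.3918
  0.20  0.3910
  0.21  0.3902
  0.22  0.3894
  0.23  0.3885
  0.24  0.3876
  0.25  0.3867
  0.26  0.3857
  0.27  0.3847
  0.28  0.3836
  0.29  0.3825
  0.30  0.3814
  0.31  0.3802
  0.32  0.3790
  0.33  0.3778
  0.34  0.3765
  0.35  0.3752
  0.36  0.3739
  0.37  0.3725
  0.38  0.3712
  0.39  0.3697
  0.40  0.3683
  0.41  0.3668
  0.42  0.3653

σ√T = 0.34 × 0.5000 = 0.1700
d₁ = [ln(149/145) + (0.028 + 0.34²/2)·0.25] / 0.1700 = [0.0272 + 0.0215] / 0.1700 = 0.2863 ⇒ 0.29
√T = √0.25 = 0.5000
φ(d₁) = φ(0.29) = 0.3825
vega = S·φ(d₁)·√T = 149·0.3825·0.5000 = 28.4962
(Call and put vega coincide under Black-Scholes.)

28.50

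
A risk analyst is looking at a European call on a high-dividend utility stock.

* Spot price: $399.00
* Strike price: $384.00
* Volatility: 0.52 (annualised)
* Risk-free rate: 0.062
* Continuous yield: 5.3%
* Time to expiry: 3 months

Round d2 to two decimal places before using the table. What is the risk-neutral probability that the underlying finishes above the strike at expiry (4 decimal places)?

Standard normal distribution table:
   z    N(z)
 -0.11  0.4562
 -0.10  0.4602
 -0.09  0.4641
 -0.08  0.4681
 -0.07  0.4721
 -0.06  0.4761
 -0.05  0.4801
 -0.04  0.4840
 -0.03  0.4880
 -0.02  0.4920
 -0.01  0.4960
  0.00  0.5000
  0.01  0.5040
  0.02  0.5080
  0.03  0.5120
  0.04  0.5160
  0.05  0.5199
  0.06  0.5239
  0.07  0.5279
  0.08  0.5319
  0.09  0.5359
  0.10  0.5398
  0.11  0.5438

σ√T = 0.52·√0.25 = 0.2600
d₁ = [ln(399/384) + (0.062 − 0.053 + 0.52²/2)·0.25] / 0.2600 = [0.0383 + 0.0361] / 0.2600 = 0.2860 ⇒ 0.29
d₂ = d₁ − σ√T = 0.2860 − 0.2600 = 0.0260 ⇒ 0.03
Pr(exercise) under Q = N(d₂) = 0.5120

0.5120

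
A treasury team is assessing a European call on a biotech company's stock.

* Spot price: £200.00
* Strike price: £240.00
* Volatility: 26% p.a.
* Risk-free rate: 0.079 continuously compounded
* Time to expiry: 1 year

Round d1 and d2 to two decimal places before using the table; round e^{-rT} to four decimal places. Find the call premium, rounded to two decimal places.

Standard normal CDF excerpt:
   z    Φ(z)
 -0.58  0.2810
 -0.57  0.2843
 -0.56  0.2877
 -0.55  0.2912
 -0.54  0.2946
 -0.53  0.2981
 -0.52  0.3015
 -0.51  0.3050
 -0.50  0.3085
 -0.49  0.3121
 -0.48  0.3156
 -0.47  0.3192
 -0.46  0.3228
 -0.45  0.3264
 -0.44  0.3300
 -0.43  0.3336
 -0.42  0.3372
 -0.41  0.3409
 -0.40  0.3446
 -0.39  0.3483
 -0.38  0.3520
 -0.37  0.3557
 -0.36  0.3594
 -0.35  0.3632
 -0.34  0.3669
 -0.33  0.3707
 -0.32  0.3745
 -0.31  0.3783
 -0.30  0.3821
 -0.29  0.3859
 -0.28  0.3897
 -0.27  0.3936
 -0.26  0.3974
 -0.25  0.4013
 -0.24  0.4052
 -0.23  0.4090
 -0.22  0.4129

σ√T = 0.26·√1 = 0.2600
d₁ = [ln(200/240) + (0.079 + 0.26²/2)·1] / 0.2600 = [-0.1823 + 0.1128] / 0.2600 = -0.2674 → -0.27
d₂ = d₁ − σ√T = -0.2674 − 0.2600 = -0.5274 → -0.53
exp(−rT) = exp(−0.079·1) = 0.9240
N(d₁) = N(-0.27) = 0.3936;  N(d₂) = N(-0.53) = 0.2981
C = 200·0.3936 − 240·0.9240·0.2981 = 78.7200 − 66.1067 = 12.6133

£12.61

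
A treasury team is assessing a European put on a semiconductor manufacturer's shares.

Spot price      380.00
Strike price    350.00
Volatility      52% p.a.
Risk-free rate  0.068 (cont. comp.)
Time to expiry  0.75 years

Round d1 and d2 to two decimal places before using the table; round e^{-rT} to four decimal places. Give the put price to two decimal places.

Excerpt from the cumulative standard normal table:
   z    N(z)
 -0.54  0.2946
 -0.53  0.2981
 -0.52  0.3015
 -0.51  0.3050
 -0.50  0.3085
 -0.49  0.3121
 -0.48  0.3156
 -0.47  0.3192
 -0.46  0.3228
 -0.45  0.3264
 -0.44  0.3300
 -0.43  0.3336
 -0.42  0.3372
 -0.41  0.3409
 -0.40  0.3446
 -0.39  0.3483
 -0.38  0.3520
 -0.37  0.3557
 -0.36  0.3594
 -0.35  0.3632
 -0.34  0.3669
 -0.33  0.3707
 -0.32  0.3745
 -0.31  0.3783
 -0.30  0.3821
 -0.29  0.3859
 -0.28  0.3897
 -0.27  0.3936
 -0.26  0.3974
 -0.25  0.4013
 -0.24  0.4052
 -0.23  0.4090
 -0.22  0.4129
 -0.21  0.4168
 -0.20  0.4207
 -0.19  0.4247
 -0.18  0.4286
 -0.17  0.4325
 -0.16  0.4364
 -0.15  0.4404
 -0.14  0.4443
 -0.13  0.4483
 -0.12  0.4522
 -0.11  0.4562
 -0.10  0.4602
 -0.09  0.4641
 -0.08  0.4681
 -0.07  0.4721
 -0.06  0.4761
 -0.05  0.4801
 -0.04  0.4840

42.45

σ√T = 0.52 × 0.8660 = 0.4503
d₁ = [ln(380/350) + (0.068 + ½·0.52²)·0.75] / (σ√T) = (0.0822 + 0.1524) / 0.4503 = 0.5210 ⇒ 0.52
d₂ = 0.5210 − 0.4503 = 0.0707 ⇒ 0.07
exp(−rT) = exp(−0.068·0.75) = 0.9503
N(−d₂) = N(-0.07) = 0.4721;  N(−d₁) = N(-0.52) = 0.3015
P = 350·0.9503·0.4721 − 380·0.3015 = 157.0228 − 114.5700 = 42.4528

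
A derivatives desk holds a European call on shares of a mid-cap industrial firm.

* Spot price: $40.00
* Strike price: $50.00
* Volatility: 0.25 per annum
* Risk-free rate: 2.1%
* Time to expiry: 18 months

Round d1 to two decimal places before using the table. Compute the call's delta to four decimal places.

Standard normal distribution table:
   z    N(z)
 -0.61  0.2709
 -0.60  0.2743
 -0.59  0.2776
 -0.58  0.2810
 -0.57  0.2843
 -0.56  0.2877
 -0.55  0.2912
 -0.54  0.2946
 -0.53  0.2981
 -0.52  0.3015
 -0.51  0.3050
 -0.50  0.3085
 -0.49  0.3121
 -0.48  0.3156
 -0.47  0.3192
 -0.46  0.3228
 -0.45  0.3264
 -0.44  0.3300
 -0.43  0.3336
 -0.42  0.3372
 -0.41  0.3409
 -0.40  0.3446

0.3192

σ√T = 0.25·√1.5 = 0.3062
ln(S/K) + (r + σ²/2)T = ln(40/50) + (0.021 + 0.25²/2)·1.5 = -0.2231 + 0.0784 = -0.1448
d₁ = -0.1448 / 0.3062 = -0.4728 ⇒ -0.47
N(d₁) = N(-0.47) = 0.3192
Δ_call = N(d₁) = 0.3192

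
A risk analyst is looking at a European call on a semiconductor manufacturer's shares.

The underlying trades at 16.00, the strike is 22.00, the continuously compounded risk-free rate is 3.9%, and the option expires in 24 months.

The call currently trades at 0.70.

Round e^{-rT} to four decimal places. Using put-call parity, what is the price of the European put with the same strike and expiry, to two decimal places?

5.05

exp(−rT) = exp(−0.039·2) = 0.9250
Put-call parity: C − P = S − K·e^(−rT) = 16 − 22·0.9250 = 16 − 20.3500 = -4.3500
P = C − (C − P) = 0.70 − (-4.3500) = 5.0500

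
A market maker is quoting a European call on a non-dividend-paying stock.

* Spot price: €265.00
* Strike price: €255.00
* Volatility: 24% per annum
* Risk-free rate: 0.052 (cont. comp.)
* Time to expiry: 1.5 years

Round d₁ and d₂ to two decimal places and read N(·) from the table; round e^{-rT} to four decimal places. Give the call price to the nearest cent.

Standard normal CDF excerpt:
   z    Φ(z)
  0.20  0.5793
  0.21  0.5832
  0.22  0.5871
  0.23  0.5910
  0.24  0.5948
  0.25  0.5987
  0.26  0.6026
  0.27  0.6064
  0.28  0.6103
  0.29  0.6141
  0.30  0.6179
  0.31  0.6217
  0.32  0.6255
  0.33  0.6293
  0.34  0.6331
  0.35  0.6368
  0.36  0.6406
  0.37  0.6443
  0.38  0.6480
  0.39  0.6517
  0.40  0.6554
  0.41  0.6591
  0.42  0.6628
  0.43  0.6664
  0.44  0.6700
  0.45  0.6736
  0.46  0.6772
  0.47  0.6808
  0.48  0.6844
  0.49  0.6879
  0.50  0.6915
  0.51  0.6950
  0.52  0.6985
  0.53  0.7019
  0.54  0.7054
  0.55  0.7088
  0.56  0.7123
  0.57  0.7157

T = 1.5;  σ√T = 0.2939
ln(S/K) + (r + σ²/2)T = ln(265/255) + (0.052 + 0.24²/2)·1.5 = 0.0385 + 0.1212 = 0.1597
d₁ = 0.1597 / 0.2939 = 0.5432 which rounds to 0.54
d₂ = d₁ − σ√T = 0.5432 − 0.2939 = 0.2493 which rounds to 0.25
e^(−rT) = e^(−0.052·1.5) = 0.9250
N(d₁) = N(0.54) = 0.7054;  N(d₂) = N(0.25) = 0.5987
C = 265·0.7054 − 255·0.9250·0.5987 = 186.9310 − 141.2184 = 45.7126

€45.71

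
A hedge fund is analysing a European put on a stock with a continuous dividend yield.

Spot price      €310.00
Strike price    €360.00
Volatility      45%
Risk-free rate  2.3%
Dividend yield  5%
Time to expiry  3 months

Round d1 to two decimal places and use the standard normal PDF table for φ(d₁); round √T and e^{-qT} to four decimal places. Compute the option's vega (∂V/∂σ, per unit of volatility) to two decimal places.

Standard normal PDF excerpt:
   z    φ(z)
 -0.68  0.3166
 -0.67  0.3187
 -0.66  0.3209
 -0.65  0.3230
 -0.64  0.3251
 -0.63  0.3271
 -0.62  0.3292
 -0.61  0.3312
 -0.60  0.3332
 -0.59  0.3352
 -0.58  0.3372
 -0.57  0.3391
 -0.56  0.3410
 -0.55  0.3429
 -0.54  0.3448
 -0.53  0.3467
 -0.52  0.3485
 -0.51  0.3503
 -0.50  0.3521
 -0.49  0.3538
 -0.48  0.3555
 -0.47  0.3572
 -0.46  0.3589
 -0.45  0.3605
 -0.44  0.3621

51.62

T = 0.25;  σ√T = 0.2250
d₁ = [ln(310/360) + (0.023 − 0.05 + 0.45²/2)·0.25] / 0.2250 = [-0.1495 + 0.0186] / 0.2250 = -0.5821 ≈ -0.58
√T = √0.25 = 0.5000
φ(d₁) = φ(-0.58) = 0.3372
exp(−qT) = exp(−0.05·0.25) = 0.9876
vega = S·exp(−qT)·φ(d₁)·√T = 310·0.9876·0.3372·0.5000 = 51.6179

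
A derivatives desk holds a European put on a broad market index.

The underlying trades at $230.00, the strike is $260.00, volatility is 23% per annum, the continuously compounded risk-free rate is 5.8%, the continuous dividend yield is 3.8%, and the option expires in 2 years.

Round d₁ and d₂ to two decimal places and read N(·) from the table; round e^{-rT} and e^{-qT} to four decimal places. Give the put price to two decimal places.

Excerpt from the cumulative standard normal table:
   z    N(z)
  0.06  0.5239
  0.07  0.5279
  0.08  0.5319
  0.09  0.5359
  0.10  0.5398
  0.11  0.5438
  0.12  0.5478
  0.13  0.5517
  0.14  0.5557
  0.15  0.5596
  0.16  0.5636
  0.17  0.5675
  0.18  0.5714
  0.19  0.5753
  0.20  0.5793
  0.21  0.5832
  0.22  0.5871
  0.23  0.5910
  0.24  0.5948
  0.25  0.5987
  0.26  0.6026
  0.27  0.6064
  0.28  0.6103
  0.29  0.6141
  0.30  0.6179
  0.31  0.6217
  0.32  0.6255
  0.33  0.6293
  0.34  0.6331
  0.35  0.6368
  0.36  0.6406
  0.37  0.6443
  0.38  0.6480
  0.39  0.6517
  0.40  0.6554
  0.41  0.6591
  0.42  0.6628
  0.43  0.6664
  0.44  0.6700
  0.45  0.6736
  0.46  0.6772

σ√T = 0.23·√2 = 0.3253
d₁ = [ln(230/260) + (0.058 − 0.038 + 0.23²/2)·2] / 0.3253 = [-0.1226 + 0.0929] / 0.3253 = -0.0913 which rounds to -0.09
d₂ = d₁ − σ√T = -0.0913 − 0.3253 = -0.4166 which rounds to -0.42
exp(−qT) = exp(−0.038·2) = 0.9268;  exp(−rT) = exp(−0.058·2) = 0.8905
P = 260·0.8905·N(0.42) − 230·0.9268·N(0.09) = 260·0.8905·0.6628 − 230·0.9268·0.5359 = 153.4581 − 114.2346 = 39.2235

$39.22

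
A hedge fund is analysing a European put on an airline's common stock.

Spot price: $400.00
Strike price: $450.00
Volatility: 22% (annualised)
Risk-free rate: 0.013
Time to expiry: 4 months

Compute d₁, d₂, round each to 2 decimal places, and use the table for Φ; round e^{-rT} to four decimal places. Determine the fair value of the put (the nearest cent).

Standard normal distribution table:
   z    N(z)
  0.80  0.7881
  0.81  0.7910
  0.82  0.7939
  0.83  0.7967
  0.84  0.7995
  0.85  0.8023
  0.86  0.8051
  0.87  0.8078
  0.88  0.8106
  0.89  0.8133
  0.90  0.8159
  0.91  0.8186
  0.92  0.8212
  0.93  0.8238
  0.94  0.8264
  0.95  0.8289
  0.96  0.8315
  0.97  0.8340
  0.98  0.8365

$53.89

σ√T = 0.22·√0.3333 = 0.1270
d₁ = [ln(400/450) + (0.013 + 0.22²/2)·0.3333] / 0.1270 = [-0.1178 + 0.0124] / 0.1270 = -0.8297 ≈ -0.83
d₂ = d₁ − σ√T = -0.8297 − 0.1270 = -0.9567 ≈ -0.96
exp(−rT) = exp(−0.013·0.3333) = 0.9957
N(−d₂) = N(0.96) = 0.8315;  N(−d₁) = N(0.83) = 0.7967
P = 450·0.9957·0.8315 − 400·0.7967 = 372.5660 − 318.6800 = 53.8860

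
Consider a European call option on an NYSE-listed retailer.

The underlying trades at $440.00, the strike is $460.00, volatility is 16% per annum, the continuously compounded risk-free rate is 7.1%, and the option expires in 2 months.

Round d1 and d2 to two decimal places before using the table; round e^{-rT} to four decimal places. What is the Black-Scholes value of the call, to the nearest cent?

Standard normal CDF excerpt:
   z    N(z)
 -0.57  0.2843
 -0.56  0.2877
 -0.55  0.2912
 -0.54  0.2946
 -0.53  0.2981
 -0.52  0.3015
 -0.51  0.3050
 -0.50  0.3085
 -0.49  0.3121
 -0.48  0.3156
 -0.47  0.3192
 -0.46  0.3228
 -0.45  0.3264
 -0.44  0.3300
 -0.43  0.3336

σ√T = 0.16 × 0.4082 = 0.0653
d₁ = [ln(440/460) + (0.071 + 0.16²/2)·0.1667] / 0.0653 = [-0.0445 + 0.0140] / 0.0653 = -0.4667 ⇒ -0.47
d₂ = d₁ − σ√T = -0.4667 − 0.0653 = -0.5320 ⇒ -0.53
exp(−rT) = exp(−0.071·0.1667) = 0.9882
N(d₁) = N(-0.47) = 0.3192;  N(d₂) = N(-0.53) = 0.2981
C = 440·0.3192 − 460·0.9882·0.2981 = 140.4480 − 135.5079 = 4.9401

$4.94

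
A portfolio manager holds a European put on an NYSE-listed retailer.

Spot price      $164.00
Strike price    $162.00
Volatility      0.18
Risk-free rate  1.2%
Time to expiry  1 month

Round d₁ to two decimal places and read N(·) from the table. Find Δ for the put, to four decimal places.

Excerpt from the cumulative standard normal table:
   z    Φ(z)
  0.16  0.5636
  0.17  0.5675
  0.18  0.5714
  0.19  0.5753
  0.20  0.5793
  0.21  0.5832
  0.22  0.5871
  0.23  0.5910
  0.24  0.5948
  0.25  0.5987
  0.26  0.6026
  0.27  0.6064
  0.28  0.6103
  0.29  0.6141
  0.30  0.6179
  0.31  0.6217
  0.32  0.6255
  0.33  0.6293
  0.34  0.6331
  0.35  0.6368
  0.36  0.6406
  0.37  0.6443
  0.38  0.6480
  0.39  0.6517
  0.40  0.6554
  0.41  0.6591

σ√T = 0.18·√0.08333 = 0.0520
d₁ = [ln(164/162) + (0.012 + 0.18²/2)·0.08333] / 0.0520 = [0.0123 + 0.0023] / 0.0520 = 0.2814 → 0.28
N(d₁) = N(0.28) = 0.6103
Δ_put = N(d₁) − 1 = 0.6103 − 1 = -0.3897

-0.3897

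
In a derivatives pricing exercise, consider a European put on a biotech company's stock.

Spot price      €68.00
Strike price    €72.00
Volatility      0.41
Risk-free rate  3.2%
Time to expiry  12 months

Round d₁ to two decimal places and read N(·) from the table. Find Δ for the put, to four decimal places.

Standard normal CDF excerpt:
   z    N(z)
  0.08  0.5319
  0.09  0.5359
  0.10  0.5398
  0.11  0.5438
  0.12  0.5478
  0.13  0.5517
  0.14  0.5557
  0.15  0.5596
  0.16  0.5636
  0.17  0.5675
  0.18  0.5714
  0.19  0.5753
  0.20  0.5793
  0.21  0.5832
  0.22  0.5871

T = 1;  σ√T = 0.4100
d₁ = [ln(68/72) + (0.032 + 0.41²/2)·1] / 0.4100 = [-0.0572 + 0.1160] / 0.4100 = 0.1436 which rounds to 0.14
N(d₁) = N(0.14) = 0.5557
Δ_put = N(d₁) − 1 = 0.5557 − 1 = -0.4443

-0.4443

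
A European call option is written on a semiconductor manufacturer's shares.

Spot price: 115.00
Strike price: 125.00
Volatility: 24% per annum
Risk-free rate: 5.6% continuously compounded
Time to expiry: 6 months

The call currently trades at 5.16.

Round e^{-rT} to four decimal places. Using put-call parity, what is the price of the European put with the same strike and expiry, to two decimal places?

11.71

e^(−rT) = e^(−0.056·0.5) = 0.9724
Put-call parity: C − P = S − K·e^(−rT) = 115 − 125·0.9724 = 115 − 121.5500 = -6.5500
P = C − (C − P) = 5.16 − (-6.5500) = 11.7100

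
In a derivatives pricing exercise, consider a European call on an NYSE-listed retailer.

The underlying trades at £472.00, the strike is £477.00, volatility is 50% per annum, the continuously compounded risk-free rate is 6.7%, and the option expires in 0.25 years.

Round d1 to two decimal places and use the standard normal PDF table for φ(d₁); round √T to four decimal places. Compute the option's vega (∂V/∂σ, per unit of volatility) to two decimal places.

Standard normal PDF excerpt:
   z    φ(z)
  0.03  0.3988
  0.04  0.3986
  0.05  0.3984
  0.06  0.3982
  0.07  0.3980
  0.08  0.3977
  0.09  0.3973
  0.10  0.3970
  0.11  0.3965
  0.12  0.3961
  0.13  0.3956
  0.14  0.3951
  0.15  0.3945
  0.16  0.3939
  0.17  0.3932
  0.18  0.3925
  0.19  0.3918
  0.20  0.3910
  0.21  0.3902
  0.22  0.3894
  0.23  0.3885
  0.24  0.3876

93.10

T = 0.25;  σ√T = 0.2500
d₁ = [ln(472/477) + (0.067 + 0.5²/2)·0.25] / 0.2500 = [-0.0105 + 0.0480] / 0.2500 = 0.1498 → 0.15
√T = √0.25 = 0.5000
φ(d₁) = φ(0.15) = 0.3945
vega = S·φ(d₁)·√T = 472·0.3945·0.5000 = 93.1020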